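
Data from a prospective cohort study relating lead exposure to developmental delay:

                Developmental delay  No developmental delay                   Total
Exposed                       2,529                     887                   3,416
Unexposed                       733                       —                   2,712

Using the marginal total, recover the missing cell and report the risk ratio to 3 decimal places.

2.739

The missing cell is in the unexposed row: 2712 − 733 = 1979.
So a = 2529, b = 887, c = 733, d = 1979.
RR = [a/(a+b)] / [c/(c+d)] = (2529/3416) / (733/2712) = 0.74034/0.27028 = 2.73916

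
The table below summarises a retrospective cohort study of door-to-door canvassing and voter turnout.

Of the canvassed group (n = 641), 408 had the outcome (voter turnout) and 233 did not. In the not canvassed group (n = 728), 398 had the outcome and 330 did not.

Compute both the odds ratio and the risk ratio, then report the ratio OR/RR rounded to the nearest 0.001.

From the description: a = 408, b = 233, c = 398, d = 330.
OR = (408·330)/(233·398) = 134640/92734 = 1.45189
Risk in exposed = 408/641 = 0.63651; risk in unexposed = 398/728 = 0.54670; RR = 1.16426
OR/RR = 1.45189 / 1.16426 = 1.24705
The outcome is not rare, so the OR lies further from 1 than the RR.

1.247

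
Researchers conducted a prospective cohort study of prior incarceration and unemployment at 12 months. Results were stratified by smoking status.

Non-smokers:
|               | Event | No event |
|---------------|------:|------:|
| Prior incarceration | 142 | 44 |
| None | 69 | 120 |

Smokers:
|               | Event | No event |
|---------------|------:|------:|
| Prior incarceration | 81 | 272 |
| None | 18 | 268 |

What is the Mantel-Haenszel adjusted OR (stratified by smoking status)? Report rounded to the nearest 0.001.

5.039

OR_MH = Σ(aᵢdᵢ/nᵢ) / Σ(bᵢcᵢ/nᵢ), where nᵢ is the stratum total.
Stratum 1 (Non-smokers): n = 375; a·d/n = 142·120/375 = 45.4400; b·c/n = 44·69/375 = 8.0960
Stratum 2 (Smokers): n = 639; a·d/n = 81·268/639 = 33.9718; b·c/n = 272·18/639 = 7.6620
OR_MH = (45.4400 + 33.9718) / (8.0960 + 7.6620) = 79.4118 / 15.7580 = 5.03947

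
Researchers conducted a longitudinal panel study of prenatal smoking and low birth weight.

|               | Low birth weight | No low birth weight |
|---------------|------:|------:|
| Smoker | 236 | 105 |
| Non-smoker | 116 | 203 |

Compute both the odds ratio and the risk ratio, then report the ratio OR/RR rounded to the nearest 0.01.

Cells: a = 236, b = 105, c = 116, d = 203.
OR = (236·203)/(105·116) = 47908/12180 = 3.93333
Risk in exposed = 236/341 = 0.69208; risk in unexposed = 116/319 = 0.36364; RR = 1.90323
OR/RR = 3.93333 / 1.90323 = 2.06667
The outcome is not rare, so the OR lies further from 1 than the RR.

2.07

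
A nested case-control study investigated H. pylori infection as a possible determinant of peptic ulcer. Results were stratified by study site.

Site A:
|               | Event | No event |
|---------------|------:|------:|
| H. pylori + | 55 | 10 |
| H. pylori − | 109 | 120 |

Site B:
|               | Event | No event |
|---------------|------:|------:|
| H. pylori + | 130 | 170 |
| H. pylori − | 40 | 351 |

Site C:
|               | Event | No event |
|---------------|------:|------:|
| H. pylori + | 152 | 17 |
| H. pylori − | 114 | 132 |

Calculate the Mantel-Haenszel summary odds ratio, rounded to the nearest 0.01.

OR_MH = Σ(aᵢdᵢ/nᵢ) / Σ(bᵢcᵢ/nᵢ), where nᵢ is the stratum total.
Stratum 1 (Site A): n = 294; a·d/n = 55·120/294 = 22.4490; b·c/n = 10·109/294 = 3.7075
Stratum 2 (Site B): n = 691; a·d/n = 130·351/691 = 66.0347; b·c/n = 170·40/691 = 9.8408
Stratum 3 (Site C): n = 415; a·d/n = 152·132/415 = 48.3470; b·c/n = 17·114/415 = 4.6699
OR_MH = (22.4490 + 66.0347 + 48.3470) / (3.7075 + 9.8408 + 4.6699) = 136.8307 / 18.2182 = 7.51067

7.51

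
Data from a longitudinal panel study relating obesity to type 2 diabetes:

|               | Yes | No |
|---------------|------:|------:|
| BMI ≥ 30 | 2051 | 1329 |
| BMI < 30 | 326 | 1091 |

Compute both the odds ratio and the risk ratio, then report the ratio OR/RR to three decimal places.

Cells: a = 2051, b = 1329, c = 326, d = 1091.
OR = (2051·1091)/(1329·326) = 2237641/433254 = 5.16473
Risk in exposed = 2051/3380 = 0.60680; risk in unexposed = 326/1417 = 0.23006; RR = 2.63755
OR/RR = 5.16473 / 2.63755 = 1.95815
The outcome is not rare, so the OR lies further from 1 than the RR.

1.958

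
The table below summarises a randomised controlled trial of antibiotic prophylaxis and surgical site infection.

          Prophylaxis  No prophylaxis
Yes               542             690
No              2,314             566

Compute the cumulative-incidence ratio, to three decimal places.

Reading the table with exposure as columns: a = 542 (Prophylaxis, case), b = 2314 (Prophylaxis, non-case), c = 690 (No prophylaxis, case), d = 566.
Risk in exposed = 542/2856 = 0.18978; risk in unexposed = 690/1256 = 0.54936.
RR = 0.18978 / 0.54936 = 0.34545
The risk is 65% lower among the exposed than among the unexposed.

0.345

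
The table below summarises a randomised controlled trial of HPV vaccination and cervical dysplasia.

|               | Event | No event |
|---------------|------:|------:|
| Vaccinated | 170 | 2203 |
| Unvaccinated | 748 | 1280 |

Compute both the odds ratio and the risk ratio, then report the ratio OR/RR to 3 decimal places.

0.680

Cells: a = 170, b = 2203, c = 748, d = 1280.
OR = (170·1280)/(2203·748) = 217600/1647844 = 0.13205
Risk in exposed = 170/2373 = 0.07164; risk in unexposed = 748/2028 = 0.36884; RR = 0.19423
OR/RR = 0.13205 / 0.19423 = 0.67987
The outcome is not rare, so the OR lies further from 1 than the RR.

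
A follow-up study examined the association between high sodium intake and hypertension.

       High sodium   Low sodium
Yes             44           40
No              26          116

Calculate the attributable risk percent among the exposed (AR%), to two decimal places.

Reading the table with exposure as columns: a = 44 (High sodium, case), b = 26 (High sodium, non-case), c = 40 (Low sodium, case), d = 116.
Risk in exposed = 44/70 = 0.62857; risk in unexposed = 40/156 = 0.25641.
RR = 0.62857/0.25641 = 2.45143
AR% = (RR − 1)/RR × 100 = (2.45143 − 1)/2.45143 × 100 = 59.2075%

59.21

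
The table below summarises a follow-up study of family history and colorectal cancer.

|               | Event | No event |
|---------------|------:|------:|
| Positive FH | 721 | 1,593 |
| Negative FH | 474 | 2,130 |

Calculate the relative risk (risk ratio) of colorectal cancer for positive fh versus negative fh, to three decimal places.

1.712

Cells: a = 721, b = 1593, c = 474, d = 2130.
Risk in exposed = 721/2314 = 0.31158; risk in unexposed = 474/2604 = 0.18203.
RR = 0.31158 / 0.18203 = 1.71173
The risk among the exposed is 1.71 times that among the unexposed.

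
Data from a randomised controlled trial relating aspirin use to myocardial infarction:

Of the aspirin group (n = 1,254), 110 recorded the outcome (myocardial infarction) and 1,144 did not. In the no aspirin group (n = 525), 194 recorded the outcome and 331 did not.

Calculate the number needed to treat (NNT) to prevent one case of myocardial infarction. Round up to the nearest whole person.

4

Risk in treated group = 110/1254 = 0.08772; risk in control = 194/525 = 0.36952.
Absolute risk reduction = 0.36952 − 0.08772 = 0.28180
NNT = 1 / ARR = 1 / 0.28180 = 3.549 → round up → 4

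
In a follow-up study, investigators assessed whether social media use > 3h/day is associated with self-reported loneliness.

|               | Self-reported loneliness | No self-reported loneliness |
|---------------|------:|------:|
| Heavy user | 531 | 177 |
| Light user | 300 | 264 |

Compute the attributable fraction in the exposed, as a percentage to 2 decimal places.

29.08

Cells: a = 531, b = 177, c = 300, d = 264.
Risk in exposed = 531/708 = 0.75000; risk in unexposed = 300/564 = 0.53191.
RR = 0.75000/0.53191 = 1.41000
AR% = (RR − 1)/RR × 100 = (1.41000 − 1)/1.41000 × 100 = 29.0780%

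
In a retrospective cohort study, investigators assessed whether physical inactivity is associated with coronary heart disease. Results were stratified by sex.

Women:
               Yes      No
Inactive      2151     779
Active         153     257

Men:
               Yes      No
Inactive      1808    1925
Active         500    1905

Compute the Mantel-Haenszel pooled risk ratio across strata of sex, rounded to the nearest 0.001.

RR_MH = Σ(aᵢ·n₀ᵢ/nᵢ) / Σ(cᵢ·n₁ᵢ/nᵢ), with n₁ᵢ = aᵢ+bᵢ (exposed), n₀ᵢ = cᵢ+dᵢ (unexposed), nᵢ = n₁ᵢ+n₀ᵢ.
Stratum 1 (Women): n₁ = 2930, n₀ = 410, n = 3340; a·n₀/n = 2151·410/3340 = 264.0449; c·n₁/n = 153·2930/3340 = 134.2186
Stratum 2 (Men): n₁ = 3733, n₀ = 2405, n = 6138; a·n₀/n = 1808·2405/6138 = 708.4132; c·n₁/n = 500·3733/6138 = 304.0893
RR_MH = (264.0449 + 708.4132) / (134.2186 + 304.0893) = 972.4581 / 438.3078 = 2.21866

2.219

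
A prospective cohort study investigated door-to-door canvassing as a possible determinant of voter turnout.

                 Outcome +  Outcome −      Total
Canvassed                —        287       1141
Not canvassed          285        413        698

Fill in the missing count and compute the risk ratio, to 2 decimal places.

The missing cell is in the exposed row: 1141 − 287 = 854.
So a = 854, b = 287, c = 285, d = 413.
RR = [a/(a+b)] / [c/(c+d)] = (854/1141) / (285/698) = 0.74847/0.40831 = 1.83309

1.83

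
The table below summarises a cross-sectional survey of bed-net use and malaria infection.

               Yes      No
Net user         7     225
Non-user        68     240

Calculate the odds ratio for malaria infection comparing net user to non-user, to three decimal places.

Cells: a = 7, b = 225, c = 68, d = 240.
OR = (a·d)/(b·c) = (7 × 240) / (225 × 68) = 1680 / 15300 = 0.10980
Exposure is associated with lower odds of malaria infection (OR = 0.11 < 1).

0.110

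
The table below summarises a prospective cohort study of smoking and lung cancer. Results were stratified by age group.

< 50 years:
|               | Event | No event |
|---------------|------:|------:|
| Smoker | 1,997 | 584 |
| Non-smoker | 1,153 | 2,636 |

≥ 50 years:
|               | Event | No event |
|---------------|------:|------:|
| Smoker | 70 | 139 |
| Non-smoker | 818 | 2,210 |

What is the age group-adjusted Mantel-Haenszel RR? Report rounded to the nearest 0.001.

2.410

RR_MH = Σ(aᵢ·n₀ᵢ/nᵢ) / Σ(cᵢ·n₁ᵢ/nᵢ), with n₁ᵢ = aᵢ+bᵢ (exposed), n₀ᵢ = cᵢ+dᵢ (unexposed), nᵢ = n₁ᵢ+n₀ᵢ.
Stratum 1 (< 50 years): n₁ = 2581, n₀ = 3789, n = 6370; a·n₀/n = 1997·3789/6370 = 1187.8545; c·n₁/n = 1153·2581/6370 = 467.1732
Stratum 2 (≥ 50 years): n₁ = 209, n₀ = 3028, n = 3237; a·n₀/n = 70·3028/3237 = 65.4804; c·n₁/n = 818·209/3237 = 52.8150
RR_MH = (1187.8545 + 65.4804) / (467.1732 + 52.8150) = 1253.3349 / 519.9881 = 2.41031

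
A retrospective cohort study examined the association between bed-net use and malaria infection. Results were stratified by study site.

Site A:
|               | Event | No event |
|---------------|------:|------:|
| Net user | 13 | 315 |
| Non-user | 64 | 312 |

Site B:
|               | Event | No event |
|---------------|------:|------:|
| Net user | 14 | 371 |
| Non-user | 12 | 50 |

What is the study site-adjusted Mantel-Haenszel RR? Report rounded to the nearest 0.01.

0.22

RR_MH = Σ(aᵢ·n₀ᵢ/nᵢ) / Σ(cᵢ·n₁ᵢ/nᵢ), with n₁ᵢ = aᵢ+bᵢ (exposed), n₀ᵢ = cᵢ+dᵢ (unexposed), nᵢ = n₁ᵢ+n₀ᵢ.
Stratum 1 (Site A): n₁ = 328, n₀ = 376, n = 704; a·n₀/n = 13·376/704 = 6.9432; c·n₁/n = 64·328/704 = 29.8182
Stratum 2 (Site B): n₁ = 385, n₀ = 62, n = 447; a·n₀/n = 14·62/447 = 1.9418; c·n₁/n = 12·385/447 = 10.3356
RR_MH = (6.9432 + 1.9418) / (29.8182 + 10.3356) = 8.8850 / 40.1538 = 0.22127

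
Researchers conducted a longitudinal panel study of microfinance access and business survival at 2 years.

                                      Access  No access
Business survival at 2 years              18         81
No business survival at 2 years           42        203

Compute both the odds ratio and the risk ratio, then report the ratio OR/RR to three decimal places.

Reading the table with exposure as columns: a = 18 (Access, case), b = 42 (Access, non-case), c = 81 (No access, case), d = 203.
OR = (18·203)/(42·81) = 3654/3402 = 1.07407
Risk in exposed = 18/60 = 0.30000; risk in unexposed = 81/284 = 0.28521; RR = 1.05185
OR/RR = 1.07407 / 1.05185 = 1.02113
The outcome is not rare, so the OR lies further from 1 than the RR.

1.021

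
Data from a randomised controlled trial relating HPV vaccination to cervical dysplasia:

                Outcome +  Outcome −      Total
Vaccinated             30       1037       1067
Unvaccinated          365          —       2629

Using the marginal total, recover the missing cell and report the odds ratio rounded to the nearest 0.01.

The missing cell is in the unexposed row: 2629 − 365 = 2264.
So a = 30, b = 1037, c = 365, d = 2264.
OR = (a·d)/(b·c) = (30 × 2264) / (1037 × 365) = 67920 / 378505 = 0.17944

0.18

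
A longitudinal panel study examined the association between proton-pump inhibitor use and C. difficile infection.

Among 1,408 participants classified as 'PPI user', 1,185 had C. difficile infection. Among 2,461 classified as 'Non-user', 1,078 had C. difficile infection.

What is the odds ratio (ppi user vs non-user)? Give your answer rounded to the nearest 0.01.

From the description: a = 1185, b = 223, c = 1078, d = 1383.
OR = (a·d)/(b·c) = (1185 × 1383) / (223 × 1078) = 1638855 / 240394 = 6.81737
The odds of C. difficile infection are about 6.82 times as high in the ppi user group.

6.82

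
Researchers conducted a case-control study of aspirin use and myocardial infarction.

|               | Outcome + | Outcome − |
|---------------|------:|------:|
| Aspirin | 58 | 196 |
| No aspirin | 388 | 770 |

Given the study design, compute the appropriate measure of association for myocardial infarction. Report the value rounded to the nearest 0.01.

0.59

Cells: a = 58, b = 196, c = 388, d = 770.
This is a case-control study: participants were sampled on outcome status, so risks in the source population cannot be estimated directly — relative risk is not valid here. The odds ratio is the appropriate measure.
OR = (a·d)/(b·c) = (58 × 770) / (196 × 388) = 44660 / 76048 = 0.58726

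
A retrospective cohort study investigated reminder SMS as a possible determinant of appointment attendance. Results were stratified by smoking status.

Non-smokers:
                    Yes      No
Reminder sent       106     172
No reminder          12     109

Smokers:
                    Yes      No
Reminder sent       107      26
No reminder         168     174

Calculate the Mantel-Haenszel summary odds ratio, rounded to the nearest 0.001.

OR_MH = Σ(aᵢdᵢ/nᵢ) / Σ(bᵢcᵢ/nᵢ), where nᵢ is the stratum total.
Stratum 1 (Non-smokers): n = 399; a·d/n = 106·109/399 = 28.9574; b·c/n = 172·12/399 = 5.1729
Stratum 2 (Smokers): n = 475; a·d/n = 107·174/475 = 39.1958; b·c/n = 26·168/475 = 9.1958
OR_MH = (28.9574 + 39.1958) / (5.1729 + 9.1958) = 68.1532 / 14.3687 = 4.74316

4.743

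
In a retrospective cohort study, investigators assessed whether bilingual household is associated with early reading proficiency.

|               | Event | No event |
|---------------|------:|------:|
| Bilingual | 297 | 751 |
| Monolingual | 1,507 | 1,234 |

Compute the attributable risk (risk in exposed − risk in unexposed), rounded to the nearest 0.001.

-0.266

Cells: a = 297, b = 751, c = 1507, d = 1234.
Risk in exposed = 297/1048 = 0.283397; risk in unexposed = 1507/2741 = 0.549799.
Risk difference = 0.283397 − 0.549799 = -0.266402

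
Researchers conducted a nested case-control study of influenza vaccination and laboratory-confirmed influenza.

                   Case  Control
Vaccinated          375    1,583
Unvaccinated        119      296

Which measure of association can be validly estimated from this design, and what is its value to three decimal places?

0.589

Cells: a = 375, b = 1583, c = 119, d = 296.
This is a nested case-control study: participants were sampled on outcome status, so risks in the source population cannot be estimated directly — relative risk is not valid here. The odds ratio is the appropriate measure.
OR = (a·d)/(b·c) = (375 × 296) / (1583 × 119) = 111000 / 188377 = 0.58924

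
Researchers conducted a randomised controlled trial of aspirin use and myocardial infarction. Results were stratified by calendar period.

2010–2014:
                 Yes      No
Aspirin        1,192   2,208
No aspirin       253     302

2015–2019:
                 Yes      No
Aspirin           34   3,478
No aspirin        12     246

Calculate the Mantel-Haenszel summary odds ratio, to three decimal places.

OR_MH = Σ(aᵢdᵢ/nᵢ) / Σ(bᵢcᵢ/nᵢ), where nᵢ is the stratum total.
Stratum 1 (2010–2014): n = 3955; a·d/n = 1192·302/3955 = 91.0200; b·c/n = 2208·253/3955 = 141.2450
Stratum 2 (2015–2019): n = 3770; a·d/n = 34·246/3770 = 2.2186; b·c/n = 3478·12/3770 = 11.0706
OR_MH = (91.0200 + 2.2186) / (141.2450 + 11.0706) = 93.2385 / 152.3156 = 0.61214

0.612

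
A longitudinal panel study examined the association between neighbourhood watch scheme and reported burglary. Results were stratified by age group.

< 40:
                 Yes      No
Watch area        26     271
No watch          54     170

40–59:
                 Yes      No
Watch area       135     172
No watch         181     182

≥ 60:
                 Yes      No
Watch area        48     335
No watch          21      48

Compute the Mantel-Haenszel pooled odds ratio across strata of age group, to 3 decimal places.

OR_MH = Σ(aᵢdᵢ/nᵢ) / Σ(bᵢcᵢ/nᵢ), where nᵢ is the stratum total.
Stratum 1 (< 40): n = 521; a·d/n = 26·170/521 = 8.4837; b·c/n = 271·54/521 = 28.0883
Stratum 2 (40–59): n = 670; a·d/n = 135·182/670 = 36.6716; b·c/n = 172·181/670 = 46.4657
Stratum 3 (≥ 60): n = 452; a·d/n = 48·48/452 = 5.0973; b·c/n = 335·21/452 = 15.5642
OR_MH = (8.4837 + 36.6716 + 5.0973) / (28.0883 + 46.4657 + 15.5642) = 50.2527 / 90.1181 = 0.55763

0.558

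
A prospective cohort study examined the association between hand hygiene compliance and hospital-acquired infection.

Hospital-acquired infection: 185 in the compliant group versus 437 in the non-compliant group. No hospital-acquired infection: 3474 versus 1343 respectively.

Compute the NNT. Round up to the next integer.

Risk in treated group = 185/3659 = 0.05056; risk in control = 437/1780 = 0.24551.
Absolute risk reduction = 0.24551 − 0.05056 = 0.19495
NNT = 1 / ARR = 1 / 0.19495 = 5.130 → round up → 6

6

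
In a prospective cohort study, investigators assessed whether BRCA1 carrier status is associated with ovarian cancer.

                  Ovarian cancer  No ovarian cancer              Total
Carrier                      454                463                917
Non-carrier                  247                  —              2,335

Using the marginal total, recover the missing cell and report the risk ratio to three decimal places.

4.680

The missing cell is in the unexposed row: 2335 − 247 = 2088.
So a = 454, b = 463, c = 247, d = 2088.
RR = [a/(a+b)] / [c/(c+d)] = (454/917) / (247/2335) = 0.49509/0.10578 = 4.68033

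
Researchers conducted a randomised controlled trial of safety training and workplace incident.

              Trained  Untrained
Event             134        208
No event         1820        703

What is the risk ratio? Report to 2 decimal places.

0.30

Reading the table with exposure as columns: a = 134 (Trained, case), b = 1820 (Trained, non-case), c = 208 (Untrained, case), d = 703.
Risk in exposed = 134/1954 = 0.06858; risk in unexposed = 208/911 = 0.22832.
RR = 0.06858 / 0.22832 = 0.30036
The risk is 70% lower among the exposed than among the unexposed.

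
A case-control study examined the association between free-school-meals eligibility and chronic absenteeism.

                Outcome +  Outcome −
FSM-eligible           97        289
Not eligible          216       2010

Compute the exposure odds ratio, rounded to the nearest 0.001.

Cells: a = 97, b = 289, c = 216, d = 2010.
OR = (a·d)/(b·c) = (97 × 2010) / (289 × 216) = 194970 / 62424 = 3.12332
The odds of chronic absenteeism are about 3.12 times as high in the fsm-eligible group.

3.123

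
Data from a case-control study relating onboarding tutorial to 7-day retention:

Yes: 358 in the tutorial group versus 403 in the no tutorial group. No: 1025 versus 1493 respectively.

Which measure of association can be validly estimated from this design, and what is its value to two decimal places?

1.29

From the description: a = 358, b = 1025, c = 403, d = 1493.
This is a case-control study: participants were sampled on outcome status, so risks in the source population cannot be estimated directly — relative risk is not valid here. The odds ratio is the appropriate measure.
OR = (a·d)/(b·c) = (358 × 1493) / (1025 × 403) = 534494 / 413075 = 1.29394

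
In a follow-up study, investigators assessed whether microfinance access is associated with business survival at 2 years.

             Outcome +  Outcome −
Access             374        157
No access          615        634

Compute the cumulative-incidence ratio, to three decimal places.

Cells: a = 374, b = 157, c = 615, d = 634.
Risk in exposed = 374/531 = 0.70433; risk in unexposed = 615/1249 = 0.49239.
RR = 0.70433 / 0.49239 = 1.43042
The risk among the exposed is 1.43 times that among the unexposed.

1.430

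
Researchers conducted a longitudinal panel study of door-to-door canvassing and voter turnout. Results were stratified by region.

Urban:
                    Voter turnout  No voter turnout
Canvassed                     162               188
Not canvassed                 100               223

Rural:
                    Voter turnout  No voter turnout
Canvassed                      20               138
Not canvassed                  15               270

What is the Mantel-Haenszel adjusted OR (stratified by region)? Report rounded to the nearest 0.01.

2.02

OR_MH = Σ(aᵢdᵢ/nᵢ) / Σ(bᵢcᵢ/nᵢ), where nᵢ is the stratum total.
Stratum 1 (Urban): n = 673; a·d/n = 162·223/673 = 53.6790; b·c/n = 188·100/673 = 27.9346
Stratum 2 (Rural): n = 443; a·d/n = 20·270/443 = 12.1896; b·c/n = 138·15/443 = 4.6727
OR_MH = (53.6790 + 12.1896) / (27.9346 + 4.6727) = 65.8687 / 32.6073 = 2.02006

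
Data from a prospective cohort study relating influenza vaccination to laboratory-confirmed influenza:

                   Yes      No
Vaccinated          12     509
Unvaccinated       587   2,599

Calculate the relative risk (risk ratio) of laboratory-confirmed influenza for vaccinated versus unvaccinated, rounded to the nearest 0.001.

0.125

Cells: a = 12, b = 509, c = 587, d = 2599.
Risk in exposed = 12/521 = 0.02303; risk in unexposed = 587/3186 = 0.18424.
RR = 0.02303 / 0.18424 = 0.12501
The risk is 87% lower among the exposed than among the unexposed.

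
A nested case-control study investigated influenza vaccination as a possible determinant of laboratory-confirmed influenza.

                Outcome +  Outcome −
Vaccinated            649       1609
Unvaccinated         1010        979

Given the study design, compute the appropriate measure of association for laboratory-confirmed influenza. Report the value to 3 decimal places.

0.391

Cells: a = 649, b = 1609, c = 1010, d = 979.
This is a nested case-control study: participants were sampled on outcome status, so risks in the source population cannot be estimated directly — relative risk is not valid here. The odds ratio is the appropriate measure.
OR = (a·d)/(b·c) = (649 × 979) / (1609 × 1010) = 635371 / 1625090 = 0.39098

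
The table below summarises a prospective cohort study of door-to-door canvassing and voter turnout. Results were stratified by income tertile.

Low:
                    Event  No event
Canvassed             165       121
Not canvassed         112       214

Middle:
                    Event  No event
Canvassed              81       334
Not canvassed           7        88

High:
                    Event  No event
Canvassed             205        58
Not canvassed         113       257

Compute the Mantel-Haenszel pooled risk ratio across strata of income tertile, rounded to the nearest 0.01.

2.12

RR_MH = Σ(aᵢ·n₀ᵢ/nᵢ) / Σ(cᵢ·n₁ᵢ/nᵢ), with n₁ᵢ = aᵢ+bᵢ (exposed), n₀ᵢ = cᵢ+dᵢ (unexposed), nᵢ = n₁ᵢ+n₀ᵢ.
Stratum 1 (Low): n₁ = 286, n₀ = 326, n = 612; a·n₀/n = 165·326/612 = 87.8922; c·n₁/n = 112·286/612 = 52.3399
Stratum 2 (Middle): n₁ = 415, n₀ = 95, n = 510; a·n₀/n = 81·95/510 = 15.0882; c·n₁/n = 7·415/510 = 5.6961
Stratum 3 (High): n₁ = 263, n₀ = 370, n = 633; a·n₀/n = 205·370/633 = 119.8262; c·n₁/n = 113·263/633 = 46.9494
RR_MH = (87.8922 + 15.0882 + 119.8262) / (52.3399 + 5.6961 + 46.9494) = 222.8066 / 104.9854 = 2.12226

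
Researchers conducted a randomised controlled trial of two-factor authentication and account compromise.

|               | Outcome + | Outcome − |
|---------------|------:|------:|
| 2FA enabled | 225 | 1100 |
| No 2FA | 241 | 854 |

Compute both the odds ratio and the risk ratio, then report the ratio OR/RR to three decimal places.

Cells: a = 225, b = 1100, c = 241, d = 854.
OR = (225·854)/(1100·241) = 192150/265100 = 0.72482
Risk in exposed = 225/1325 = 0.16981; risk in unexposed = 241/1095 = 0.22009; RR = 0.77155
OR/RR = 0.72482 / 0.77155 = 0.93944
The outcome is not rare, so the OR lies further from 1 than the RR.

0.939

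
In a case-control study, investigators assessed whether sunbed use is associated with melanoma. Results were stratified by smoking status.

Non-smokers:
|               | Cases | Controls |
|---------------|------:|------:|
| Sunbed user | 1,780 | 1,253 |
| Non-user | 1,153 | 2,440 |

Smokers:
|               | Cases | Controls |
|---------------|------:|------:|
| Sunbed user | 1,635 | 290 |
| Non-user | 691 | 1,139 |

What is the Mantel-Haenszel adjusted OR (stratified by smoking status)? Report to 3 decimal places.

OR_MH = Σ(aᵢdᵢ/nᵢ) / Σ(bᵢcᵢ/nᵢ), where nᵢ is the stratum total.
Stratum 1 (Non-smokers): n = 6626; a·d/n = 1780·2440/6626 = 655.4784; b·c/n = 1253·1153/6626 = 218.0364
Stratum 2 (Smokers): n = 3755; a·d/n = 1635·1139/3755 = 495.9427; b·c/n = 290·691/3755 = 53.3662
OR_MH = (655.4784 + 495.9427) / (218.0364 + 53.3662) = 1151.4212 / 271.4026 = 4.24248

4.242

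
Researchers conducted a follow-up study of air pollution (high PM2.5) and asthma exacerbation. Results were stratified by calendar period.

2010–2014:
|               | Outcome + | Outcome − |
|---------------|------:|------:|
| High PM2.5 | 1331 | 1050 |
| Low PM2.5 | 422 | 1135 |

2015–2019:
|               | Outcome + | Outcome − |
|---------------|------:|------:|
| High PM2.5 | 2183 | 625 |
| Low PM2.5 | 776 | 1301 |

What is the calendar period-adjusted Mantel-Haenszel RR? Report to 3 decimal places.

RR_MH = Σ(aᵢ·n₀ᵢ/nᵢ) / Σ(cᵢ·n₁ᵢ/nᵢ), with n₁ᵢ = aᵢ+bᵢ (exposed), n₀ᵢ = cᵢ+dᵢ (unexposed), nᵢ = n₁ᵢ+n₀ᵢ.
Stratum 1 (2010–2014): n₁ = 2381, n₀ = 1557, n = 3938; a·n₀/n = 1331·1557/3938 = 526.2486; c·n₁/n = 422·2381/3938 = 255.1503
Stratum 2 (2015–2019): n₁ = 2808, n₀ = 2077, n = 4885; a·n₀/n = 2183·2077/4885 = 928.1660; c·n₁/n = 776·2808/4885 = 446.0610
RR_MH = (526.2486 + 928.1660) / (255.1503 + 446.0610) = 1454.4146 / 701.2113 = 2.07415

2.074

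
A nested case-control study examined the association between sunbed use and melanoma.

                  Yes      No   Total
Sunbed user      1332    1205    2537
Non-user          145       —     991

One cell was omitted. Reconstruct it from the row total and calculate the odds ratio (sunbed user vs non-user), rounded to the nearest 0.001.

6.449

The missing cell is in the unexposed row: 991 − 145 = 846.
So a = 1332, b = 1205, c = 145, d = 846.
OR = (a·d)/(b·c) = (1332 × 846) / (1205 × 145) = 1126872 / 174725 = 6.44940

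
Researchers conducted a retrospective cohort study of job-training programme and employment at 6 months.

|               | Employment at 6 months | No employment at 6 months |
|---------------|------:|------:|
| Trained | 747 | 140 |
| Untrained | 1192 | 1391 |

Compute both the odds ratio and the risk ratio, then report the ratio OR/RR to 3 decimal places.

3.412

Cells: a = 747, b = 140, c = 1192, d = 1391.
OR = (747·1391)/(140·1192) = 1039077/166880 = 6.22649
Risk in exposed = 747/887 = 0.84216; risk in unexposed = 1192/2583 = 0.46148; RR = 1.82493
OR/RR = 6.22649 / 1.82493 = 3.41192
The outcome is not rare, so the OR lies further from 1 than the RR.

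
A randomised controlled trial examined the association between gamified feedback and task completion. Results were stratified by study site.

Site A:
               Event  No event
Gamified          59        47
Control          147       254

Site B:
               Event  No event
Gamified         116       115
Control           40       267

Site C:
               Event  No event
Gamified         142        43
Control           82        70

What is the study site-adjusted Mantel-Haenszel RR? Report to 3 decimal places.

RR_MH = Σ(aᵢ·n₀ᵢ/nᵢ) / Σ(cᵢ·n₁ᵢ/nᵢ), with n₁ᵢ = aᵢ+bᵢ (exposed), n₀ᵢ = cᵢ+dᵢ (unexposed), nᵢ = n₁ᵢ+n₀ᵢ.
Stratum 1 (Site A): n₁ = 106, n₀ = 401, n = 507; a·n₀/n = 59·401/507 = 46.6647; c·n₁/n = 147·106/507 = 30.7337
Stratum 2 (Site B): n₁ = 231, n₀ = 307, n = 538; a·n₀/n = 116·307/538 = 66.1933; c·n₁/n = 40·231/538 = 17.1747
Stratum 3 (Site C): n₁ = 185, n₀ = 152, n = 337; a·n₀/n = 142·152/337 = 64.0475; c·n₁/n = 82·185/337 = 45.0148
RR_MH = (46.6647 + 66.1933 + 64.0475) / (30.7337 + 17.1747 + 45.0148) = 176.9055 / 92.9233 = 1.90378

1.904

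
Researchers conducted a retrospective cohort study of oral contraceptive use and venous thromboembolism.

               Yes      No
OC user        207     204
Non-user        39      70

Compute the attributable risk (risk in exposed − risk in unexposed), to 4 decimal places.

Cells: a = 207, b = 204, c = 39, d = 70.
Risk in exposed = 207/411 = 0.503650; risk in unexposed = 39/109 = 0.357798.
Risk difference = 0.503650 − 0.357798 = 0.145851

0.1459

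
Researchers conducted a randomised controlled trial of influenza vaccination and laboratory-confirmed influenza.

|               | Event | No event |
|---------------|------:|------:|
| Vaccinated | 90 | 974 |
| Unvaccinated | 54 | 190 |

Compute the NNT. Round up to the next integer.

8

Risk in treated group = 90/1064 = 0.08459; risk in control = 54/244 = 0.22131.
Absolute risk reduction = 0.22131 − 0.08459 = 0.13673
NNT = 1 / ARR = 1 / 0.13673 = 7.314 → round up → 8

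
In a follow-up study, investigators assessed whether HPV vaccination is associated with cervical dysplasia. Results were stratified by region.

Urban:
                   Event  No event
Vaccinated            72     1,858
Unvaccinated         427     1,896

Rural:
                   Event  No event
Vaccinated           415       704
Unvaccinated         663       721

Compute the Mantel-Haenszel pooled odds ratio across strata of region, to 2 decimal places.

OR_MH = Σ(aᵢdᵢ/nᵢ) / Σ(bᵢcᵢ/nᵢ), where nᵢ is the stratum total.
Stratum 1 (Urban): n = 4253; a·d/n = 72·1896/4253 = 32.0978; b·c/n = 1858·427/4253 = 186.5427
Stratum 2 (Rural): n = 2503; a·d/n = 415·721/2503 = 119.5425; b·c/n = 704·663/2503 = 186.4770
OR_MH = (32.0978 + 119.5425) / (186.5427 + 186.4770) = 151.6404 / 373.0197 = 0.40652

0.41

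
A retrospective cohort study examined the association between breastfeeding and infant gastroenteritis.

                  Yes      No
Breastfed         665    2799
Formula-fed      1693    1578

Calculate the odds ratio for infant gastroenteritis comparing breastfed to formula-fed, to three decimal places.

Cells: a = 665, b = 2799, c = 1693, d = 1578.
OR = (a·d)/(b·c) = (665 × 1578) / (2799 × 1693) = 1049370 / 4738707 = 0.22145
Exposure is associated with lower odds of infant gastroenteritis (OR = 0.22 < 1).

0.221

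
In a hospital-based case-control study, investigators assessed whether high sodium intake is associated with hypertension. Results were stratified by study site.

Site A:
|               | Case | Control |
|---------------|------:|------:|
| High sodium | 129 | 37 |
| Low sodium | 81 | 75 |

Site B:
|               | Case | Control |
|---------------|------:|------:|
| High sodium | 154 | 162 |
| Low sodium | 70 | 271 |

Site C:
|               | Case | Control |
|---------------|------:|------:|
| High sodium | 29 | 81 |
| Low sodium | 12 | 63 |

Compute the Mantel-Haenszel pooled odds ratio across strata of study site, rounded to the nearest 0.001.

OR_MH = Σ(aᵢdᵢ/nᵢ) / Σ(bᵢcᵢ/nᵢ), where nᵢ is the stratum total.
Stratum 1 (Site A): n = 322; a·d/n = 129·75/322 = 30.0466; b·c/n = 37·81/322 = 9.3075
Stratum 2 (Site B): n = 657; a·d/n = 154·271/657 = 63.5221; b·c/n = 162·70/657 = 17.2603
Stratum 3 (Site C): n = 185; a·d/n = 29·63/185 = 9.8757; b·c/n = 81·12/185 = 5.2541
OR_MH = (30.0466 + 63.5221 + 9.8757) / (9.3075 + 17.2603 + 5.2541) = 103.4443 / 31.8218 = 3.25074

3.251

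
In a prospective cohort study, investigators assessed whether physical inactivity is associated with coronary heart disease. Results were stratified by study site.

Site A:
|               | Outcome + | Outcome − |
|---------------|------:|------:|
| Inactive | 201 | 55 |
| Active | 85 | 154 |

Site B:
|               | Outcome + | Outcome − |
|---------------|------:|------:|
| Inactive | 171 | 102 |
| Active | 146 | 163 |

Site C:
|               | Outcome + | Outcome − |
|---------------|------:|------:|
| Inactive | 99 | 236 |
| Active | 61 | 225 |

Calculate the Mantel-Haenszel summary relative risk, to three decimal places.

RR_MH = Σ(aᵢ·n₀ᵢ/nᵢ) / Σ(cᵢ·n₁ᵢ/nᵢ), with n₁ᵢ = aᵢ+bᵢ (exposed), n₀ᵢ = cᵢ+dᵢ (unexposed), nᵢ = n₁ᵢ+n₀ᵢ.
Stratum 1 (Site A): n₁ = 256, n₀ = 239, n = 495; a·n₀/n = 201·239/495 = 97.0485; c·n₁/n = 85·256/495 = 43.9596
Stratum 2 (Site B): n₁ = 273, n₀ = 309, n = 582; a·n₀/n = 171·309/582 = 90.7887; c·n₁/n = 146·273/582 = 68.4845
Stratum 3 (Site C): n₁ = 335, n₀ = 286, n = 621; a·n₀/n = 99·286/621 = 45.5942; c·n₁/n = 61·335/621 = 32.9066
RR_MH = (97.0485 + 90.7887 + 45.5942) / (43.9596 + 68.4845 + 32.9066) = 233.4313 / 145.3507 = 1.60599

1.606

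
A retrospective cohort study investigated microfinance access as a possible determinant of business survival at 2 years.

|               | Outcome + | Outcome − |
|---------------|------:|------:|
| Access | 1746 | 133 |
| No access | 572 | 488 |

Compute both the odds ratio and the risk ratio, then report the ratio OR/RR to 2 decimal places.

Cells: a = 1746, b = 133, c = 572, d = 488.
OR = (1746·488)/(133·572) = 852048/76076 = 11.19996
Risk in exposed = 1746/1879 = 0.92922; risk in unexposed = 572/1060 = 0.53962; RR = 1.72198
OR/RR = 11.19996 / 1.72198 = 6.50413
The outcome is not rare, so the OR lies further from 1 than the RR.

6.50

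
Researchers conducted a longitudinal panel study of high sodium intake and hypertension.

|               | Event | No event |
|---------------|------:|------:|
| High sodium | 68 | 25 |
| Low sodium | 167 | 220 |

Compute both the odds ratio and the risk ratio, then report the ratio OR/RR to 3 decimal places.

2.115

Cells: a = 68, b = 25, c = 167, d = 220.
OR = (68·220)/(25·167) = 14960/4175 = 3.58323
Risk in exposed = 68/93 = 0.73118; risk in unexposed = 167/387 = 0.43152; RR = 1.69442
OR/RR = 3.58323 / 1.69442 = 2.11473
The outcome is not rare, so the OR lies further from 1 than the RR.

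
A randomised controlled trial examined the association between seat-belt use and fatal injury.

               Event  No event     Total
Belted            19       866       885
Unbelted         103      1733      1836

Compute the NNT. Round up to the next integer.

Risk in treated group = 19/885 = 0.02147; risk in control = 103/1836 = 0.05610.
Absolute risk reduction = 0.05610 − 0.02147 = 0.03463
NNT = 1 / ARR = 1 / 0.03463 = 28.876 → round up → 29

29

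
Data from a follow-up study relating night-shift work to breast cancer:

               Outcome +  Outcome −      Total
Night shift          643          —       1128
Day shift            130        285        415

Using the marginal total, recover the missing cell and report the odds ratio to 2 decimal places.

2.91

The missing cell is in the exposed row: 1128 − 643 = 485.
So a = 643, b = 485, c = 130, d = 285.
OR = (a·d)/(b·c) = (643 × 285) / (485 × 130) = 183255 / 63050 = 2.90650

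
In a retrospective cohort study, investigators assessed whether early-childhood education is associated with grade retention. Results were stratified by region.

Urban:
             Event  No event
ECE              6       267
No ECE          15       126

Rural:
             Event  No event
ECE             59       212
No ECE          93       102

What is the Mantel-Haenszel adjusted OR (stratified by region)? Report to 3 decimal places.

OR_MH = Σ(aᵢdᵢ/nᵢ) / Σ(bᵢcᵢ/nᵢ), where nᵢ is the stratum total.
Stratum 1 (Urban): n = 414; a·d/n = 6·126/414 = 1.8261; b·c/n = 267·15/414 = 9.6739
Stratum 2 (Rural): n = 466; a·d/n = 59·102/466 = 12.9142; b·c/n = 212·93/466 = 42.3090
OR_MH = (1.8261 + 12.9142) / (9.6739 + 42.3090) = 14.7403 / 51.9829 = 0.28356

0.284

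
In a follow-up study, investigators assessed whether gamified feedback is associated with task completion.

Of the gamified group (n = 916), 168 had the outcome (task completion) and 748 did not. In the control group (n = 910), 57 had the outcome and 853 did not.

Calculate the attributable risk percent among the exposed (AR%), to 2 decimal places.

65.85

From the description: a = 168, b = 748, c = 57, d = 853.
Risk in exposed = 168/916 = 0.18341; risk in unexposed = 57/910 = 0.06264.
RR = 0.18341/0.06264 = 2.92806
AR% = (RR − 1)/RR × 100 = (2.92806 − 1)/2.92806 × 100 = 65.8477%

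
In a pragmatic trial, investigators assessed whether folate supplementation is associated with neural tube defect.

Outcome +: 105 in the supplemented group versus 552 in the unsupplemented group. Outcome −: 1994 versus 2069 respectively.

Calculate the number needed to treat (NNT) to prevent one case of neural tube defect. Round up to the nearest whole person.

7

Risk in treated group = 105/2099 = 0.05002; risk in control = 552/2621 = 0.21061.
Absolute risk reduction = 0.21061 − 0.05002 = 0.16058
NNT = 1 / ARR = 1 / 0.16058 = 6.227 → round up → 7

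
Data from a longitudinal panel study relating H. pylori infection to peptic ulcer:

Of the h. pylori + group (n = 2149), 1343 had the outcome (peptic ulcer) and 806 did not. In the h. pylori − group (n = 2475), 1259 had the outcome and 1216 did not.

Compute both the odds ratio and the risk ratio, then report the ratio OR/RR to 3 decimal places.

1.310

From the description: a = 1343, b = 806, c = 1259, d = 1216.
OR = (1343·1216)/(806·1259) = 1633088/1014754 = 1.60934
Risk in exposed = 1343/2149 = 0.62494; risk in unexposed = 1259/2475 = 0.50869; RR = 1.22854
OR/RR = 1.60934 / 1.22854 = 1.30997
The outcome is not rare, so the OR lies further from 1 than the RR.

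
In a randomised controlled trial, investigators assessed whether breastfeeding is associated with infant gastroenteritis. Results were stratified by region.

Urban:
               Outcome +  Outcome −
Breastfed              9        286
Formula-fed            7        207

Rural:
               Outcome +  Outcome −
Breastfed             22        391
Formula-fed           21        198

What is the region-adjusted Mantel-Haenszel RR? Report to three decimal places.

0.642

RR_MH = Σ(aᵢ·n₀ᵢ/nᵢ) / Σ(cᵢ·n₁ᵢ/nᵢ), with n₁ᵢ = aᵢ+bᵢ (exposed), n₀ᵢ = cᵢ+dᵢ (unexposed), nᵢ = n₁ᵢ+n₀ᵢ.
Stratum 1 (Urban): n₁ = 295, n₀ = 214, n = 509; a·n₀/n = 9·214/509 = 3.7839; c·n₁/n = 7·295/509 = 4.0570
Stratum 2 (Rural): n₁ = 413, n₀ = 219, n = 632; a·n₀/n = 22·219/632 = 7.6234; c·n₁/n = 21·413/632 = 13.7231
RR_MH = (3.7839 + 7.6234) / (4.0570 + 13.7231) = 11.4073 / 17.7801 = 0.64158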